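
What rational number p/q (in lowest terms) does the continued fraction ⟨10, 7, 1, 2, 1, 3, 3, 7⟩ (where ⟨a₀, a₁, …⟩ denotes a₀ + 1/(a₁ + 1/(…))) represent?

Starting at the tail and folding back:
Start with 7.
3 + 1/(7/1) = 3 + 1/7 = 22/7
3 + 1/(22/7) = 3 + 7/22 = 73/22
1 + 1/(73/22) = 1 + 22/73 = 95/73
2 + 1/(95/73) = 2 + 73/95 = 263/95
1 + 1/(263/95) = 1 + 95/263 = 358/263
7 + 1/(358/263) = 7 + 263/358 = 2769/358
10 + 1/(2769/358) = 10 + 358/2769 = 28048/2769

28048/2769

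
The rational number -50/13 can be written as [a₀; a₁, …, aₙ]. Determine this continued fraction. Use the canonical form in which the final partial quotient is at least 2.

[-4; 6, 2]

⌊-50/13⌋ = -4, remainder 2
⌊13/2⌋ = 6, remainder 1
⌊2/1⌋ = 2, remainder 0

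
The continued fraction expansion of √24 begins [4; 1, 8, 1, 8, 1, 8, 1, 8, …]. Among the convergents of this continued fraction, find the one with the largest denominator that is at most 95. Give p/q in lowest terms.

436/89

a_0 = 4: 4/1  (≤ bound)
a_1 = 1: 5/1  (≤ bound)
a_2 = 8: 44/9  (≤ bound)
a_3 = 1: 49/10  (≤ bound)
a_4 = 8: 436/89  (≤ bound)
a_5 = 1: 485/99  (> 95, stop)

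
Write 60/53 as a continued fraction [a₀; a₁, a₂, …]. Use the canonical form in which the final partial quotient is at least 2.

[1; 7, 1, 1, 3]

Repeatedly divide and take the remainder:
60 = 1·53 + 7, so a_0 = 1
53 = 7·7 + 4, so a_1 = 7
7 = 1·4 + 3, so a_2 = 1
4 = 1·3 + 1, so a_3 = 1
3 = 3·1 + 0, so a_4 = 3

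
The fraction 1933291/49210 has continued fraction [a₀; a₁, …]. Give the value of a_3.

24

Run the Euclidean algorithm, recording each quotient:
1933291 = 39·49210 + 14101, so a_0 = 39
49210 = 3·14101 + 6907, so a_1 = 3
14101 = 2·6907 + 287, so a_2 = 2
6907 = 24·287 + 19, so a_3 = 24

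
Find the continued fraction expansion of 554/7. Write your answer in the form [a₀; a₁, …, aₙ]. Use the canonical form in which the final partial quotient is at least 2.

[79; 7]

554 ÷ 7 → quotient 79, remainder 1
7 ÷ 1 → quotient 7, remainder 0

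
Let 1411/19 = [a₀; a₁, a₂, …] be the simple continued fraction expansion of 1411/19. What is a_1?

Run the Euclidean algorithm, recording each quotient:
⌊1411/19⌋ = 74, remainder 5
⌊19/5⌋ = 3, remainder 4

3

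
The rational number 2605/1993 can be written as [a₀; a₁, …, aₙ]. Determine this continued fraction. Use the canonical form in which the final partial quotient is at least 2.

Repeatedly divide and take the remainder:
2605 ÷ 1993 → quotient 1, remainder 612
1993 ÷ 612 → quotient 3, remainder 157
612 ÷ 157 → quotient 3, remainder 141
157 ÷ 141 → quotient 1, remainder 16
141 ÷ 16 → quotient 8, remainder 13
16 ÷ 13 → quotient 1, remainder 3
13 ÷ 3 → quotient 4, remainder 1
3 ÷ 1 → quotient 3, remainder 0

[1; 3, 3, 1, 8, 1, 4, 3]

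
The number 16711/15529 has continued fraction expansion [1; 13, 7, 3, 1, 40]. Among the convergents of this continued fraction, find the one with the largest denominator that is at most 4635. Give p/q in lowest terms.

List convergents until the denominator exceeds the bound:
a_0 = 1: 1/1  (≤ bound)
a_1 = 13: 14/13  (≤ bound)
a_2 = 7: 99/92  (≤ bound)
a_3 = 3: 311/289  (≤ bound)
a_4 = 1: 410/381  (≤ bound)
a_5 = 40: 16711/15529  (> 4635, stop)

410/381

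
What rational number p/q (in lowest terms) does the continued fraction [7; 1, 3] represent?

Use the convergent recurrence hₖ = aₖ·hₖ₋₁ + hₖ₋₂ (and likewise for the denominators kₖ):
a_0 = 7: 7/1
a_1 = 1: 8/1
a_2 = 3: 31/4

31/4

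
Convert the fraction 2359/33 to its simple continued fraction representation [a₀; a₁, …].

2359 = 71·33 + 16, so a_0 = 71
33 = 2·16 + 1, so a_1 = 2
16 = 16·1 + 0, so a_2 = 16

[71; 2, 16]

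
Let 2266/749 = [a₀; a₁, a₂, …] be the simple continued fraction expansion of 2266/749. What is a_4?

Run the Euclidean algorithm, recording each quotient:
2266 ÷ 749 → quotient 3, remainder 19
749 ÷ 19 → quotient 39, remainder 8
19 ÷ 8 → quotient 2, remainder 3
8 ÷ 3 → quotient 2, remainder 2
3 ÷ 2 → quotient 1, remainder 1

1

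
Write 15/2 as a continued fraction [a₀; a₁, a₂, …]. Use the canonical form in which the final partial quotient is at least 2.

Repeatedly divide and take the remainder:
⌊15/2⌋ = 7, remainder 1
⌊2/1⌋ = 2, remainder 0

[7; 2]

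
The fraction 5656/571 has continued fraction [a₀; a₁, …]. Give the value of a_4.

1

⌊5656/571⌋ = 9, remainder 517
⌊571/517⌋ = 1, remainder 54
⌊517/54⌋ = 9, remainder 31
⌊54/31⌋ = 1, remainder 23
⌊31/23⌋ = 1, remainder 8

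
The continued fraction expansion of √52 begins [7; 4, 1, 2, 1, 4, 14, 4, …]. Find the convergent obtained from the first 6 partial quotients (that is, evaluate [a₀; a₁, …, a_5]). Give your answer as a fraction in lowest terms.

a_0 = 7: 7/1
a_1 = 4: 29/4
a_2 = 1: 36/5
a_3 = 2: 101/14
a_4 = 1: 137/19
a_5 = 4: 649/90

649/90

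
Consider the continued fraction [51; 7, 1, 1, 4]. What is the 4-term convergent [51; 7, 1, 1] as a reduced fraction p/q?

a_0 = 51: 51/1
a_1 = 7: 358/7
a_2 = 1: 409/8
a_3 = 1: 767/15

767/15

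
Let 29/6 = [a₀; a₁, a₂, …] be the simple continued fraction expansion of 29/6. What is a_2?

29 = 4·6 + 5, so a_0 = 4
6 = 1·5 + 1, so a_1 = 1
5 = 5·1 + 0, so a_2 = 5

5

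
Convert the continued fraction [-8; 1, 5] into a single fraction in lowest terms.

Starting at the tail and folding back:
Start with 5.
1 + 1/(5/1) = 1 + 1/5 = 6/5
-8 + 1/(6/5) = -8 + 5/6 = -43/6

-43/6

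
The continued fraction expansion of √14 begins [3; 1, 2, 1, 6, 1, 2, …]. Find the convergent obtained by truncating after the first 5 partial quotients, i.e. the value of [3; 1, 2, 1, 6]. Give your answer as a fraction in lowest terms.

101/27

Starting at the tail and folding back:
Start with 6.
1 + 1/(6/1) = 1 + 1/6 = 7/6
2 + 1/(7/6) = 2 + 6/7 = 20/7
1 + 1/(20/7) = 1 + 7/20 = 27/20
3 + 1/(27/20) = 3 + 20/27 = 101/27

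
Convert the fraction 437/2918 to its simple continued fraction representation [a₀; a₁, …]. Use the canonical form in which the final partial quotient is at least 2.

Run the Euclidean algorithm, recording each quotient:
437 = 0·2918 + 437, so a_0 = 0
2918 = 6·437 + 296, so a_1 = 6
437 = 1·296 + 141, so a_2 = 1
296 = 2·141 + 14, so a_3 = 2
141 = 10·14 + 1, so a_4 = 10
14 = 14·1 + 0, so a_5 = 14

[0; 6, 1, 2, 10, 14]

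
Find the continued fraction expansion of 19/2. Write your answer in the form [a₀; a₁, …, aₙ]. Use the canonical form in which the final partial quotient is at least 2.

19 ÷ 2 → quotient 9, remainder 1
2 ÷ 1 → quotient 2, remainder 0

[9; 2]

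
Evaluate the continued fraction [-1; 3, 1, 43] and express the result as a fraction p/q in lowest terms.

-131/175

Use the convergent recurrence hₖ = aₖ·hₖ₋₁ + hₖ₋₂ (and likewise for the denominators kₖ):
a_0 = -1: -1/1
a_1 = 3: -2/3
a_2 = 1: -3/4
a_3 = 43: -131/175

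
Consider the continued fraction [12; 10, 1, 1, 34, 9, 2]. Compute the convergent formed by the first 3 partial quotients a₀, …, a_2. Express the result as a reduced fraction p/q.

Build up convergents one term at a time:
a_0 = 12: 12/1
a_1 = 10: 121/10
a_2 = 1: 133/11

133/11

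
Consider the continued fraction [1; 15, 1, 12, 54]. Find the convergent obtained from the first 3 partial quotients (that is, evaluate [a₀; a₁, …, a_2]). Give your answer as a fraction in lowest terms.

Work from the innermost term outward:
Start with 1.
15 + 1/(1/1) = 15 + 1/1 = 16/1
1 + 1/(16/1) = 1 + 1/16 = 17/16

17/16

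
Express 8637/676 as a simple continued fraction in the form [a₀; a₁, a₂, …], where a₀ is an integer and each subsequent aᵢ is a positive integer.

[12; 1, 3, 2, 10, 3, 2]

⌊8637/676⌋ = 12, remainder 525
⌊676/525⌋ = 1, remainder 151
⌊525/151⌋ = 3, remainder 72
⌊151/72⌋ = 2, remainder 7
⌊72/7⌋ = 10, remainder 2
⌊7/2⌋ = 3, remainder 1
⌊2/1⌋ = 2, remainder 0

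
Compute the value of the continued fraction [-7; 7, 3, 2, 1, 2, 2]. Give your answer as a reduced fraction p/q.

-3205/467

Collapse the nested fraction from the inside out:
Start with 2.
2 + 1/(2/1) = 2 + 1/2 = 5/2
1 + 1/(5/2) = 1 + 2/5 = 7/5
2 + 1/(7/5) = 2 + 5/7 = 19/7
3 + 1/(19/7) = 3 + 7/19 = 64/19
7 + 1/(64/19) = 7 + 19/64 = 467/64
-7 + 1/(467/64) = -7 + 64/467 = -3205/467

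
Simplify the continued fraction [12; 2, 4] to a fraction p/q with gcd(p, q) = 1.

Starting at the tail and folding back:
Start with 4.
2 + 1/(4/1) = 2 + 1/4 = 9/4
12 + 1/(9/4) = 12 + 4/9 = 112/9

112/9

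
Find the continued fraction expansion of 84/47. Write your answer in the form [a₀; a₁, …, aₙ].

84 ÷ 47 → quotient 1, remainder 37
47 ÷ 37 → quotient 1, remainder 10
37 ÷ 10 → quotient 3, remainder 7
10 ÷ 7 → quotient 1, remainder 3
7 ÷ 3 → quotient 2, remainder 1
3 ÷ 1 → quotient 3, remainder 0

[1; 1, 3, 1, 2, 3]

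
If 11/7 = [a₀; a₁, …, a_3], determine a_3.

Run the Euclidean algorithm, recording each quotient:
11 = 1·7 + 4, so a_0 = 1
7 = 1·4 + 3, so a_1 = 1
4 = 1·3 + 1, so a_2 = 1
3 = 3·1 + 0, so a_3 = 3

3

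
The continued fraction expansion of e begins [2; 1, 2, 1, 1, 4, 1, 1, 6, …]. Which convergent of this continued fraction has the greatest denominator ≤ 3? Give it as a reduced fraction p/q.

8/3

a_0 = 2: 2/1  (≤ bound)
a_1 = 1: 3/1  (≤ bound)
a_2 = 2: 8/3  (≤ bound)
a_3 = 1: 11/4  (> 3, stop)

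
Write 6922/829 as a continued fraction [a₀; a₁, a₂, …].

[8; 2, 1, 6, 13, 1, 2]

6922 ÷ 829 → quotient 8, remainder 290
829 ÷ 290 → quotient 2, remainder 249
290 ÷ 249 → quotient 1, remainder 41
249 ÷ 41 → quotient 6, remainder 3
41 ÷ 3 → quotient 13, remainder 2
3 ÷ 2 → quotient 1, remainder 1
2 ÷ 1 → quotient 2, remainder 0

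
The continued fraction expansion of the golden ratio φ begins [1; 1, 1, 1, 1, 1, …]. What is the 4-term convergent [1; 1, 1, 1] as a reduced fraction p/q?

Start with 1.
1 + 1/(1/1) = 1 + 1/1 = 2/1
1 + 1/(2/1) = 1 + 1/2 = 3/2
1 + 1/(3/2) = 1 + 2/3 = 5/3

5/3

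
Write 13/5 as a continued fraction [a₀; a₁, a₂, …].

[2; 1, 1, 2]

13 ÷ 5 → quotient 2, remainder 3
5 ÷ 3 → quotient 1, remainder 2
3 ÷ 2 → quotient 1, remainder 1
2 ÷ 1 → quotient 2, remainder 0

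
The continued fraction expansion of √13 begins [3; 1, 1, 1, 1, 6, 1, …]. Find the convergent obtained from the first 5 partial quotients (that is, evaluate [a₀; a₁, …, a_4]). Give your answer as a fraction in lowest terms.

Start with 1.
1 + 1/(1/1) = 1 + 1/1 = 2/1
1 + 1/(2/1) = 1 + 1/2 = 3/2
1 + 1/(3/2) = 1 + 2/3 = 5/3
3 + 1/(5/3) = 3 + 3/5 = 18/5

18/5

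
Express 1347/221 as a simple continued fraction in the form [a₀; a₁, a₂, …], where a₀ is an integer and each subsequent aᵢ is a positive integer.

Run the Euclidean algorithm, recording each quotient:
⌊1347/221⌋ = 6, remainder 21
⌊221/21⌋ = 10, remainder 11
⌊21/11⌋ = 1, remainder 10
⌊11/10⌋ = 1, remainder 1
⌊10/1⌋ = 10, remainder 0

[6; 10, 1, 1, 10]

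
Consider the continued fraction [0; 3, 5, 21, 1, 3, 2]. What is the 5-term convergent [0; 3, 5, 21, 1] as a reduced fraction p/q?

111/355

Collapse the nested fraction from the inside out:
Start with 1.
21 + 1/(1/1) = 21 + 1/1 = 22/1
5 + 1/(22/1) = 5 + 1/22 = 111/22
3 + 1/(111/22) = 3 + 22/111 = 355/111
0 + 1/(355/111) = 0 + 111/355 = 111/355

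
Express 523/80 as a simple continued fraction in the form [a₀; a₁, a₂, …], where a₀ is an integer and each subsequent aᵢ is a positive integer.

⌊523/80⌋ = 6, remainder 43
⌊80/43⌋ = 1, remainder 37
⌊43/37⌋ = 1, remainder 6
⌊37/6⌋ = 6, remainder 1
⌊6/1⌋ = 6, remainder 0

[6; 1, 1, 6, 6]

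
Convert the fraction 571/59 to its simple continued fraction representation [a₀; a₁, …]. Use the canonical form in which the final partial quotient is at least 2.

[9; 1, 2, 9, 2]

Run the Euclidean algorithm, recording each quotient:
571 = 9·59 + 40, so a_0 = 9
59 = 1·40 + 19, so a_1 = 1
40 = 2·19 + 2, so a_2 = 2
19 = 9·2 + 1, so a_3 = 9
2 = 2·1 + 0, so a_4 = 2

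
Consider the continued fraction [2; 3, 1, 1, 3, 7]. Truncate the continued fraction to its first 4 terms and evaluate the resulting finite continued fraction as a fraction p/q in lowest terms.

Start with 1.
1 + 1/(1/1) = 1 + 1/1 = 2/1
3 + 1/(2/1) = 3 + 1/2 = 7/2
2 + 1/(7/2) = 2 + 2/7 = 16/7

16/7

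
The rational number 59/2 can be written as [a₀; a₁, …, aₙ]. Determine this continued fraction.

Repeatedly divide and take the remainder:
59 = 29·2 + 1, so a_0 = 29
2 = 2·1 + 0, so a_1 = 2

[29; 2]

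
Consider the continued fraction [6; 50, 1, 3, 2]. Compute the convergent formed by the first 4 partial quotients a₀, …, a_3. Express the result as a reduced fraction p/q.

Build up convergents one term at a time:
a_0 = 6: 6/1
a_1 = 50: 301/50
a_2 = 1: 307/51
a_3 = 3: 1222/203

1222/203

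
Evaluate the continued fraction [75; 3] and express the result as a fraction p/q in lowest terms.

Work from the innermost term outward:
Start with 3.
75 + 1/(3/1) = 75 + 1/3 = 226/3

226/3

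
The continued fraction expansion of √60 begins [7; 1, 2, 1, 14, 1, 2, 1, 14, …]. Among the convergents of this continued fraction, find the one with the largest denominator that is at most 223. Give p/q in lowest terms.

1433/185

a_0 = 7: 7/1  (≤ bound)
a_1 = 1: 8/1  (≤ bound)
a_2 = 2: 23/3  (≤ bound)
a_3 = 1: 31/4  (≤ bound)
a_4 = 14: 457/59  (≤ bound)
a_5 = 1: 488/63  (≤ bound)
a_6 = 2: 1433/185  (≤ bound)
a_7 = 1: 1921/248  (> 223, stop)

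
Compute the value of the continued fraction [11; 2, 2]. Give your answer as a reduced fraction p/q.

57/5

Start with 2.
2 + 1/(2/1) = 2 + 1/2 = 5/2
11 + 1/(5/2) = 11 + 2/5 = 57/5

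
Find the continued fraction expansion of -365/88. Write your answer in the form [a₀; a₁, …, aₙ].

Run the Euclidean algorithm, recording each quotient:
-365 ÷ 88 → quotient -5, remainder 75
88 ÷ 75 → quotient 1, remainder 13
75 ÷ 13 → quotient 5, remainder 10
13 ÷ 10 → quotient 1, remainder 3
10 ÷ 3 → quotient 3, remainder 1
3 ÷ 1 → quotient 3, remainder 0

[-5; 1, 5, 1, 3, 3]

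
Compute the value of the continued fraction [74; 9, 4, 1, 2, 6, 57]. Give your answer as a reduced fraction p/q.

3473393/46869

Start with 57.
6 + 1/(57/1) = 6 + 1/57 = 343/57
2 + 1/(343/57) = 2 + 57/343 = 743/343
1 + 1/(743/343) = 1 + 343/743 = 1086/743
4 + 1/(1086/743) = 4 + 743/1086 = 5087/1086
9 + 1/(5087/1086) = 9 + 1086/5087 = 46869/5087
74 + 1/(46869/5087) = 74 + 5087/46869 = 3473393/46869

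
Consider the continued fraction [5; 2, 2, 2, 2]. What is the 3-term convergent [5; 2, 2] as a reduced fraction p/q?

Collapse the nested fraction from the inside out:
Start with 2.
2 + 1/(2/1) = 2 + 1/2 = 5/2
5 + 1/(5/2) = 5 + 2/5 = 27/5

27/5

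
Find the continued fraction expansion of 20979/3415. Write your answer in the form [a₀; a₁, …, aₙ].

[6; 6, 1, 60, 8]

Apply division with remainder until the remainder is 0:
20979 = 6·3415 + 489, so a_0 = 6
3415 = 6·489 + 481, so a_1 = 6
489 = 1·481 + 8, so a_2 = 1
481 = 60·8 + 1, so a_3 = 60
8 = 8·1 + 0, so a_4 = 8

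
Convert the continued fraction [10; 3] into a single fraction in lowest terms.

Start with 3.
10 + 1/(3/1) = 10 + 1/3 = 31/3

31/3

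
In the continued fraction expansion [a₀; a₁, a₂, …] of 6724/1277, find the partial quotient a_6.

Repeatedly divide and take the remainder:
6724 = 5·1277 + 339, so a_0 = 5
1277 = 3·339 + 260, so a_1 = 3
339 = 1·260 + 79, so a_2 = 1
260 = 3·79 + 23, so a_3 = 3
79 = 3·23 + 10, so a_4 = 3
23 = 2·10 + 3, so a_5 = 2
10 = 3·3 + 1, so a_6 = 3

3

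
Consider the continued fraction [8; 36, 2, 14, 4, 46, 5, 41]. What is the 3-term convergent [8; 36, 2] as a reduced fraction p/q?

Build up convergents one term at a time:
a_0 = 8: 8/1
a_1 = 36: 289/36
a_2 = 2: 586/73

586/73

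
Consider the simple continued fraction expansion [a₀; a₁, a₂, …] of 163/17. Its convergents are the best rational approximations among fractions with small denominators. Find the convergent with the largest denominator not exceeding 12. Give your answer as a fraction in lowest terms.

a_0 = 9: 9/1  (≤ bound)
a_1 = 1: 10/1  (≤ bound)
a_2 = 1: 19/2  (≤ bound)
a_3 = 2: 48/5  (≤ bound)
a_4 = 3: 163/17  (> 12, stop)

48/5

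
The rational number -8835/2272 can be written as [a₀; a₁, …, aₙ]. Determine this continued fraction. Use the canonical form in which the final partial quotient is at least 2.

Run the Euclidean algorithm, recording each quotient:
-8835 ÷ 2272 → quotient -4, remainder 253
2272 ÷ 253 → quotient 8, remainder 248
253 ÷ 248 → quotient 1, remainder 5
248 ÷ 5 → quotient 49, remainder 3
5 ÷ 3 → quotient 1, remainder 2
3 ÷ 2 → quotient 1, remainder 1
2 ÷ 1 → quotient 2, remainder 0

[-4; 8, 1, 49, 1, 1, 2]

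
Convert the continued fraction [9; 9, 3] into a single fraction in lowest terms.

a_0 = 9: 9/1
a_1 = 9: 82/9
a_2 = 3: 255/28

255/28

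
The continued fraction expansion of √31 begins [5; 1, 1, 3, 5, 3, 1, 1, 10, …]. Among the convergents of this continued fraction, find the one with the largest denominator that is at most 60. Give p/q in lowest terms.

206/37

List convergents until the denominator exceeds the bound:
a_0 = 5: 5/1  (≤ bound)
a_1 = 1: 6/1  (≤ bound)
a_2 = 1: 11/2  (≤ bound)
a_3 = 3: 39/7  (≤ bound)
a_4 = 5: 206/37  (≤ bound)
a_5 = 3: 657/118  (> 60, stop)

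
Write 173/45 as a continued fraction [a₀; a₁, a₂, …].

⌊173/45⌋ = 3, remainder 38
⌊45/38⌋ = 1, remainder 7
⌊38/7⌋ = 5, remainder 3
⌊7/3⌋ = 2, remainder 1
⌊3/1⌋ = 3, remainder 0

[3; 1, 5, 2, 3]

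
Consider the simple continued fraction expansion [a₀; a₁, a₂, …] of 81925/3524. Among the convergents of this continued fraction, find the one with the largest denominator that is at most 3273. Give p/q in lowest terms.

List convergents until the denominator exceeds the bound:
a_0 = 23: 23/1  (≤ bound)
a_1 = 4: 93/4  (≤ bound)
a_2 = 27: 2534/109  (≤ bound)
a_3 = 3: 7695/331  (≤ bound)
a_4 = 1: 10229/440  (≤ bound)
a_5 = 1: 17924/771  (≤ bound)
a_6 = 4: 81925/3524  (> 3273, stop)

17924/771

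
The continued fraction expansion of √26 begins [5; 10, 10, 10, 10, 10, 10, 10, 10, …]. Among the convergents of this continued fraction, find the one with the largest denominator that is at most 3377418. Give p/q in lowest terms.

a_0 = 5: 5/1  (≤ bound)
a_1 = 10: 51/10  (≤ bound)
a_2 = 10: 515/101  (≤ bound)
a_3 = 10: 5201/1020  (≤ bound)
a_4 = 10: 52525/10301  (≤ bound)
a_5 = 10: 530451/104030  (≤ bound)
a_6 = 10: 5357035/1050601  (≤ bound)
a_7 = 10: 54100801/10610040  (> 3377418, stop)

5357035/1050601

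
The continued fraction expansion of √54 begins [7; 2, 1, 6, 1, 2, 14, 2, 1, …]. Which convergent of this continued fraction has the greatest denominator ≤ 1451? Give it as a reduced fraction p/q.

List convergents until the denominator exceeds the bound:
a_0 = 7: 7/1  (≤ bound)
a_1 = 2: 15/2  (≤ bound)
a_2 = 1: 22/3  (≤ bound)
a_3 = 6: 147/20  (≤ bound)
a_4 = 1: 169/23  (≤ bound)
a_5 = 2: 485/66  (≤ bound)
a_6 = 14: 6959/947  (≤ bound)
a_7 = 2: 14403/1960  (> 1451, stop)

6959/947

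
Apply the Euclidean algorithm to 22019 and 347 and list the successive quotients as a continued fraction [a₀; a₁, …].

⌊22019/347⌋ = 63, remainder 158
⌊347/158⌋ = 2, remainder 31
⌊158/31⌋ = 5, remainder 3
⌊31/3⌋ = 10, remainder 1
⌊3/1⌋ = 3, remainder 0

[63; 2, 5, 10, 3]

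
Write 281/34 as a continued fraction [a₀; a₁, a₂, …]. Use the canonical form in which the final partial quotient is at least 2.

[8; 3, 1, 3, 2]

Run the Euclidean algorithm, recording each quotient:
⌊281/34⌋ = 8, remainder 9
⌊34/9⌋ = 3, remainder 7
⌊9/7⌋ = 1, remainder 2
⌊7/2⌋ = 3, remainder 1
⌊2/1⌋ = 2, remainder 0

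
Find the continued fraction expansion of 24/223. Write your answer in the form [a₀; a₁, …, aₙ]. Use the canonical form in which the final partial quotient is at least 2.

Run the Euclidean algorithm, recording each quotient:
⌊24/223⌋ = 0, remainder 24
⌊223/24⌋ = 9, remainder 7
⌊24/7⌋ = 3, remainder 3
⌊7/3⌋ = 2, remainder 1
⌊3/1⌋ = 3, remainder 0

[0; 9, 3, 2, 3]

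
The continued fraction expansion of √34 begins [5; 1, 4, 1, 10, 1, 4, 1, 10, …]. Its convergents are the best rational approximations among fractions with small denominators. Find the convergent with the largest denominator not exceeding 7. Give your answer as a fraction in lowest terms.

List convergents until the denominator exceeds the bound:
a_0 = 5: 5/1  (≤ bound)
a_1 = 1: 6/1  (≤ bound)
a_2 = 4: 29/5  (≤ bound)
a_3 = 1: 35/6  (≤ bound)
a_4 = 10: 379/65  (> 7, stop)

35/6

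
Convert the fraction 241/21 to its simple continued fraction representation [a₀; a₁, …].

Apply division with remainder until the remainder is 0:
241 ÷ 21 → quotient 11, remainder 10
21 ÷ 10 → quotient 2, remainder 1
10 ÷ 1 → quotient 10, remainder 0

[11; 2, 10]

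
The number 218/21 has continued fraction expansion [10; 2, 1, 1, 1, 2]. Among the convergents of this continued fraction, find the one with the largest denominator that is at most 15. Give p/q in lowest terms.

a_0 = 10: 10/1  (≤ bound)
a_1 = 2: 21/2  (≤ bound)
a_2 = 1: 31/3  (≤ bound)
a_3 = 1: 52/5  (≤ bound)
a_4 = 1: 83/8  (≤ bound)
a_5 = 2: 218/21  (> 15, stop)

83/8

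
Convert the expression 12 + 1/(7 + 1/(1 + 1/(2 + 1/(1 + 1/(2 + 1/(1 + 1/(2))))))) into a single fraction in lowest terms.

3845/317

a_0 = 12: 12/1
a_1 = 7: 85/7
a_2 = 1: 97/8
a_3 = 2: 279/23
a_4 = 1: 376/31
a_5 = 2: 1031/85
a_6 = 1: 1407/116
a_7 = 2: 3845/317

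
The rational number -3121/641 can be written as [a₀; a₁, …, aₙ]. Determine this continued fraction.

-3121 ÷ 641 → quotient -5, remainder 84
641 ÷ 84 → quotient 7, remainder 53
84 ÷ 53 → quotient 1, remainder 31
53 ÷ 31 → quotient 1, remainder 22
31 ÷ 22 → quotient 1, remainder 9
22 ÷ 9 → quotient 2, remainder 4
9 ÷ 4 → quotient 2, remainder 1
4 ÷ 1 → quotient 4, remainder 0

[-5; 7, 1, 1, 1, 2, 2, 4]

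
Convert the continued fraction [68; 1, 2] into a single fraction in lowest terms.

206/3

a_0 = 68: 68/1
a_1 = 1: 69/1
a_2 = 2: 206/3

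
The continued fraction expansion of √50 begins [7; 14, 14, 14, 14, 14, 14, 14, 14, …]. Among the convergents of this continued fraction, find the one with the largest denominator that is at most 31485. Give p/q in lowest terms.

19601/2772

a_0 = 7: 7/1  (≤ bound)
a_1 = 14: 99/14  (≤ bound)
a_2 = 14: 1393/197  (≤ bound)
a_3 = 14: 19601/2772  (≤ bound)
a_4 = 14: 275807/39005  (> 31485, stop)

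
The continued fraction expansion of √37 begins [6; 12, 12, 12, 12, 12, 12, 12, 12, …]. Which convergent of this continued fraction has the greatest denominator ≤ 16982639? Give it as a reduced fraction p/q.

a_0 = 6: 6/1  (≤ bound)
a_1 = 12: 73/12  (≤ bound)
a_2 = 12: 882/145  (≤ bound)
a_3 = 12: 10657/1752  (≤ bound)
a_4 = 12: 128766/21169  (≤ bound)
a_5 = 12: 1555849/255780  (≤ bound)
a_6 = 12: 18798954/3090529  (≤ bound)
a_7 = 12: 227143297/37342128  (> 16982639, stop)

18798954/3090529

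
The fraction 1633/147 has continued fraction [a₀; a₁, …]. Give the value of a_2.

5

1633 = 11·147 + 16, so a_0 = 11
147 = 9·16 + 3, so a_1 = 9
16 = 5·3 + 1, so a_2 = 5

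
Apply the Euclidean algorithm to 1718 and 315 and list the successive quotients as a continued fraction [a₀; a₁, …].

Apply division with remainder until the remainder is 0:
1718 = 5·315 + 143, so a_0 = 5
315 = 2·143 + 29, so a_1 = 2
143 = 4·29 + 27, so a_2 = 4
29 = 1·27 + 2, so a_3 = 1
27 = 13·2 + 1, so a_4 = 13
2 = 2·1 + 0, so a_5 = 2

[5; 2, 4, 1, 13, 2]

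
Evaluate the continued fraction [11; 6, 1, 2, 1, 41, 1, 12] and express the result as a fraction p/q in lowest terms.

Use the convergent recurrence hₖ = aₖ·hₖ₋₁ + hₖ₋₂ (and likewise for the denominators kₖ):
a_0 = 11: 11/1
a_1 = 6: 67/6
a_2 = 1: 78/7
a_3 = 2: 223/20
a_4 = 1: 301/27
a_5 = 41: 12564/1127
a_6 = 1: 12865/1154
a_7 = 12: 166944/14975

166944/14975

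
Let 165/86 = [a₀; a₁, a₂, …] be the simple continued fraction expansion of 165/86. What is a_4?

Run the Euclidean algorithm, recording each quotient:
165 = 1·86 + 79, so a_0 = 1
86 = 1·79 + 7, so a_1 = 1
79 = 11·7 + 2, so a_2 = 11
7 = 3·2 + 1, so a_3 = 3
2 = 2·1 + 0, so a_4 = 2

2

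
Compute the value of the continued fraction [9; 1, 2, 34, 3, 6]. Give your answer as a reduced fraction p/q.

Start with 6.
3 + 1/(6/1) = 3 + 1/6 = 19/6
34 + 1/(19/6) = 34 + 6/19 = 652/19
2 + 1/(652/19) = 2 + 19/652 = 1323/652
1 + 1/(1323/652) = 1 + 652/1323 = 1975/1323
9 + 1/(1975/1323) = 9 + 1323/1975 = 19098/1975

19098/1975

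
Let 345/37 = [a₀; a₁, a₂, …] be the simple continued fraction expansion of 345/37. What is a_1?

Apply division with remainder until the remainder is 0:
345 ÷ 37 → quotient 9, remainder 12
37 ÷ 12 → quotient 3, remainder 1

3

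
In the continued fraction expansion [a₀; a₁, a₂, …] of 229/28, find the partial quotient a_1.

229 ÷ 28 → quotient 8, remainder 5
28 ÷ 5 → quotient 5, remainder 3

5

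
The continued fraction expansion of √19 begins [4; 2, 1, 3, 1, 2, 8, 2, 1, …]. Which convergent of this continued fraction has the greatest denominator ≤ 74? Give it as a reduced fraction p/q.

170/39

List convergents until the denominator exceeds the bound:
a_0 = 4: 4/1  (≤ bound)
a_1 = 2: 9/2  (≤ bound)
a_2 = 1: 13/3  (≤ bound)
a_3 = 3: 48/11  (≤ bound)
a_4 = 1: 61/14  (≤ bound)
a_5 = 2: 170/39  (≤ bound)
a_6 = 8: 1421/326  (> 74, stop)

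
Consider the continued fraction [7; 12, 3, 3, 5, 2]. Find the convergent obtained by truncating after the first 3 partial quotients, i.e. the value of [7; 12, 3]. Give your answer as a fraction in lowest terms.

262/37

a_0 = 7: 7/1
a_1 = 12: 85/12
a_2 = 3: 262/37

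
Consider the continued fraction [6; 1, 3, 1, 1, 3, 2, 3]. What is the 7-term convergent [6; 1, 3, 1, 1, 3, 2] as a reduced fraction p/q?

a_0 = 6: 6/1
a_1 = 1: 7/1
a_2 = 3: 27/4
a_3 = 1: 34/5
a_4 = 1: 61/9
a_5 = 3: 217/32
a_6 = 2: 495/73

495/73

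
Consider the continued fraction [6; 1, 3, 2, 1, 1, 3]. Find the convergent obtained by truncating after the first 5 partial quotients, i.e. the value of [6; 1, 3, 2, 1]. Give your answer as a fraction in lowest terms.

88/13

a_0 = 6: 6/1
a_1 = 1: 7/1
a_2 = 3: 27/4
a_3 = 2: 61/9
a_4 = 1: 88/13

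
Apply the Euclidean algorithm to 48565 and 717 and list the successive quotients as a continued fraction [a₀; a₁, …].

48565 ÷ 717 → quotient 67, remainder 526
717 ÷ 526 → quotient 1, remainder 191
526 ÷ 191 → quotient 2, remainder 144
191 ÷ 144 → quotient 1, remainder 47
144 ÷ 47 → quotient 3, remainder 3
47 ÷ 3 → quotient 15, remainder 2
3 ÷ 2 → quotient 1, remainder 1
2 ÷ 1 → quotient 2, remainder 0

[67; 1, 2, 1, 3, 15, 1, 2]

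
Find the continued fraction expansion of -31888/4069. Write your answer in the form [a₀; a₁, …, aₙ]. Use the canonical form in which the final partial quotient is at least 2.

[-8; 6, 7, 1, 4, 3, 5]

Run the Euclidean algorithm, recording each quotient:
⌊-31888/4069⌋ = -8, remainder 664
⌊4069/664⌋ = 6, remainder 85
⌊664/85⌋ = 7, remainder 69
⌊85/69⌋ = 1, remainder 16
⌊69/16⌋ = 4, remainder 5
⌊16/5⌋ = 3, remainder 1
⌊5/1⌋ = 5, remainder 0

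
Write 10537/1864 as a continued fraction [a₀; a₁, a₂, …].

Run the Euclidean algorithm, recording each quotient:
⌊10537/1864⌋ = 5, remainder 1217
⌊1864/1217⌋ = 1, remainder 647
⌊1217/647⌋ = 1, remainder 570
⌊647/570⌋ = 1, remainder 77
⌊570/77⌋ = 7, remainder 31
⌊77/31⌋ = 2, remainder 15
⌊31/15⌋ = 2, remainder 1
⌊15/1⌋ = 15, remainder 0

[5; 1, 1, 1, 7, 2, 2, 15]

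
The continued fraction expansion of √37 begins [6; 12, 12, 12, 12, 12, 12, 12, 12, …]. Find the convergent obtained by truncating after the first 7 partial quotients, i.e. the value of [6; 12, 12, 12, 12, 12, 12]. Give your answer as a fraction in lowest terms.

a_0 = 6: 6/1
a_1 = 12: 73/12
a_2 = 12: 882/145
a_3 = 12: 10657/1752
a_4 = 12: 128766/21169
a_5 = 12: 1555849/255780
a_6 = 12: 18798954/3090529

18798954/3090529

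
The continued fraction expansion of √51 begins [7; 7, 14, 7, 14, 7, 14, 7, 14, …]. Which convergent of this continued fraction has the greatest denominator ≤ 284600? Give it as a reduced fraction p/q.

499850/69993

a_0 = 7: 7/1  (≤ bound)
a_1 = 7: 50/7  (≤ bound)
a_2 = 14: 707/99  (≤ bound)
a_3 = 7: 4999/700  (≤ bound)
a_4 = 14: 70693/9899  (≤ bound)
a_5 = 7: 499850/69993  (≤ bound)
a_6 = 14: 7068593/989801  (> 284600, stop)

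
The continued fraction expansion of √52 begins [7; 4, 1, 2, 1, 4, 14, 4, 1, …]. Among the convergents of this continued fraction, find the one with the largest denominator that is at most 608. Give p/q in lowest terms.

a_0 = 7: 7/1  (≤ bound)
a_1 = 4: 29/4  (≤ bound)
a_2 = 1: 36/5  (≤ bound)
a_3 = 2: 101/14  (≤ bound)
a_4 = 1: 137/19  (≤ bound)
a_5 = 4: 649/90  (≤ bound)
a_6 = 14: 9223/1279  (> 608, stop)

649/90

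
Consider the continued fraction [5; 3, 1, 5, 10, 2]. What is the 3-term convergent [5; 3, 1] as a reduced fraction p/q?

Compute successive convergents:
a_0 = 5: 5/1
a_1 = 3: 16/3
a_2 = 1: 21/4

21/4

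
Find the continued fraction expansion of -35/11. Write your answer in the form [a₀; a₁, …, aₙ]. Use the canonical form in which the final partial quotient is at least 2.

[-4; 1, 4, 2]

-35 = -4·11 + 9, so a_0 = -4
11 = 1·9 + 2, so a_1 = 1
9 = 4·2 + 1, so a_2 = 4
2 = 2·1 + 0, so a_3 = 2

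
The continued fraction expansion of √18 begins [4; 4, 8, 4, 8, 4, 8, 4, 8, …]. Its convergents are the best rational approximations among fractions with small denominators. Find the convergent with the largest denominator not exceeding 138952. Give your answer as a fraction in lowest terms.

161564/38081

List convergents until the denominator exceeds the bound:
a_0 = 4: 4/1  (≤ bound)
a_1 = 4: 17/4  (≤ bound)
a_2 = 8: 140/33  (≤ bound)
a_3 = 4: 577/136  (≤ bound)
a_4 = 8: 4756/1121  (≤ bound)
a_5 = 4: 19601/4620  (≤ bound)
a_6 = 8: 161564/38081  (≤ bound)
a_7 = 4: 665857/156944  (> 138952, stop)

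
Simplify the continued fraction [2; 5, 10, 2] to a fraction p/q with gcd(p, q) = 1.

a_0 = 2: 2/1
a_1 = 5: 11/5
a_2 = 10: 112/51
a_3 = 2: 235/107

235/107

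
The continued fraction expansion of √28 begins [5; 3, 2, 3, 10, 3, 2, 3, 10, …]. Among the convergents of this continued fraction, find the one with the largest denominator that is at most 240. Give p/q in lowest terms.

List convergents until the denominator exceeds the bound:
a_0 = 5: 5/1  (≤ bound)
a_1 = 3: 16/3  (≤ bound)
a_2 = 2: 37/7  (≤ bound)
a_3 = 3: 127/24  (≤ bound)
a_4 = 10: 1307/247  (> 240, stop)

127/24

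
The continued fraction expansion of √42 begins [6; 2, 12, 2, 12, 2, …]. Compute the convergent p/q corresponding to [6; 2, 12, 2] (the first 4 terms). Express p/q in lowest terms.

337/52

Start with 2.
12 + 1/(2/1) = 12 + 1/2 = 25/2
2 + 1/(25/2) = 2 + 2/25 = 52/25
6 + 1/(52/25) = 6 + 25/52 = 337/52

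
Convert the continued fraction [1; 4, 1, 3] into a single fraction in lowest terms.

a_0 = 1: 1/1
a_1 = 4: 5/4
a_2 = 1: 6/5
a_3 = 3: 23/19

23/19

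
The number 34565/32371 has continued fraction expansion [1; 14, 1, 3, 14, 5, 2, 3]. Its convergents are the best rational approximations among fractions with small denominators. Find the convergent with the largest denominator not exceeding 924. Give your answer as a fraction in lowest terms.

a_0 = 1: 1/1  (≤ bound)
a_1 = 14: 15/14  (≤ bound)
a_2 = 1: 16/15  (≤ bound)
a_3 = 3: 63/59  (≤ bound)
a_4 = 14: 898/841  (≤ bound)
a_5 = 5: 4553/4264  (> 924, stop)

898/841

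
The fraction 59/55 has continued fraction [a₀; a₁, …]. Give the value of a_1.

13

59 = 1·55 + 4, so a_0 = 1
55 = 13·4 + 3, so a_1 = 13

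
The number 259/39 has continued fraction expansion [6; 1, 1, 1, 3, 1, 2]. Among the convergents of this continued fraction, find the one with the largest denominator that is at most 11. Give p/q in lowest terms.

List convergents until the denominator exceeds the bound:
a_0 = 6: 6/1  (≤ bound)
a_1 = 1: 7/1  (≤ bound)
a_2 = 1: 13/2  (≤ bound)
a_3 = 1: 20/3  (≤ bound)
a_4 = 3: 73/11  (≤ bound)
a_5 = 1: 93/14  (> 11, stop)

73/11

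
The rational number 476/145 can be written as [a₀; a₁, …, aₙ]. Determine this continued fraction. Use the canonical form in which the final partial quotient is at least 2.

[3; 3, 1, 1, 6, 3]

Repeatedly divide and take the remainder:
476 = 3·145 + 41, so a_0 = 3
145 = 3·41 + 22, so a_1 = 3
41 = 1·22 + 19, so a_2 = 1
22 = 1·19 + 3, so a_3 = 1
19 = 6·3 + 1, so a_4 = 6
3 = 3·1 + 0, so a_5 = 3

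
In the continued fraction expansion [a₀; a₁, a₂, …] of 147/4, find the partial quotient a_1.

1

Run the Euclidean algorithm, recording each quotient:
147 ÷ 4 → quotient 36, remainder 3
4 ÷ 3 → quotient 1, remainder 1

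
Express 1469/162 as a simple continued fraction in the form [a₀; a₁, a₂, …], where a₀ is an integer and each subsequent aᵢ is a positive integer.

1469 = 9·162 + 11, so a_0 = 9
162 = 14·11 + 8, so a_1 = 14
11 = 1·8 + 3, so a_2 = 1
8 = 2·3 + 2, so a_3 = 2
3 = 1·2 + 1, so a_4 = 1
2 = 2·1 + 0, so a_5 = 2

[9; 14, 1, 2, 1, 2]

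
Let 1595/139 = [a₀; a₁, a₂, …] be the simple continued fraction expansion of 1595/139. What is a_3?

Run the Euclidean algorithm, recording each quotient:
1595 ÷ 139 → quotient 11, remainder 66
139 ÷ 66 → quotient 2, remainder 7
66 ÷ 7 → quotient 9, remainder 3
7 ÷ 3 → quotient 2, remainder 1

2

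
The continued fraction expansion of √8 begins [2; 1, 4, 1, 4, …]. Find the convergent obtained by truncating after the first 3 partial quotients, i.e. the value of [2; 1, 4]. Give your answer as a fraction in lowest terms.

14/5

Start with 4.
1 + 1/(4/1) = 1 + 1/4 = 5/4
2 + 1/(5/4) = 2 + 4/5 = 14/5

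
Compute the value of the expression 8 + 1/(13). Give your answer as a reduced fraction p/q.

105/13

a_0 = 8: 8/1
a_1 = 13: 105/13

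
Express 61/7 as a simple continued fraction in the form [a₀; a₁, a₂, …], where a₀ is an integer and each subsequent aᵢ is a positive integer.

[8; 1, 2, 2]

Repeatedly divide and take the remainder:
61 ÷ 7 → quotient 8, remainder 5
7 ÷ 5 → quotient 1, remainder 2
5 ÷ 2 → quotient 2, remainder 1
2 ÷ 1 → quotient 2, remainder 0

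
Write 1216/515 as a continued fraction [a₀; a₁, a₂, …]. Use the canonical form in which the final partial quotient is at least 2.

Repeatedly divide and take the remainder:
1216 = 2·515 + 186, so a_0 = 2
515 = 2·186 + 143, so a_1 = 2
186 = 1·143 + 43, so a_2 = 1
143 = 3·43 + 14, so a_3 = 3
43 = 3·14 + 1, so a_4 = 3
14 = 14·1 + 0, so a_5 = 14

[2; 2, 1, 3, 3, 14]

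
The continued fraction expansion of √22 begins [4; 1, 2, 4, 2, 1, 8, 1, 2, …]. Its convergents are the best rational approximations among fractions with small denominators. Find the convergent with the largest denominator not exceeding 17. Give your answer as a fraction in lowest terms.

61/13

a_0 = 4: 4/1  (≤ bound)
a_1 = 1: 5/1  (≤ bound)
a_2 = 2: 14/3  (≤ bound)
a_3 = 4: 61/13  (≤ bound)
a_4 = 2: 136/29  (> 17, stop)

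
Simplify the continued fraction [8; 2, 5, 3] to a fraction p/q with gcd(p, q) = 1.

296/35

Start with 3.
5 + 1/(3/1) = 5 + 1/3 = 16/3
2 + 1/(16/3) = 2 + 3/16 = 35/16
8 + 1/(35/16) = 8 + 16/35 = 296/35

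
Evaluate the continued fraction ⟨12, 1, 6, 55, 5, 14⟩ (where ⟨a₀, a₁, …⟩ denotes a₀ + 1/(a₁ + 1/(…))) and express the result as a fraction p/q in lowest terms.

353633/27504

Compute successive convergents:
a_0 = 12: 12/1
a_1 = 1: 13/1
a_2 = 6: 90/7
a_3 = 55: 4963/386
a_4 = 5: 24905/1937
a_5 = 14: 353633/27504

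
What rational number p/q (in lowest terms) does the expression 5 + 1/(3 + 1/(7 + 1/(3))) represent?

Start with 3.
7 + 1/(3/1) = 7 + 1/3 = 22/3
3 + 1/(22/3) = 3 + 3/22 = 69/22
5 + 1/(69/22) = 5 + 22/69 = 367/69

367/69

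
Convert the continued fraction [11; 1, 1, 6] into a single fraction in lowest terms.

150/13

a_0 = 11: 11/1
a_1 = 1: 12/1
a_2 = 1: 23/2
a_3 = 6: 150/13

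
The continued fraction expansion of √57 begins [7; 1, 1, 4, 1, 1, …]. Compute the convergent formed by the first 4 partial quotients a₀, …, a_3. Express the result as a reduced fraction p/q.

68/9

Collapse the nested fraction from the inside out:
Start with 4.
1 + 1/(4/1) = 1 + 1/4 = 5/4
1 + 1/(5/4) = 1 + 4/5 = 9/5
7 + 1/(9/5) = 7 + 5/9 = 68/9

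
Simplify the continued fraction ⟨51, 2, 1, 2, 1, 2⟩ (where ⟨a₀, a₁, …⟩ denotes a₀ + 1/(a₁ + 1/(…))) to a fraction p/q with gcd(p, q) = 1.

1541/30

Start with 2.
1 + 1/(2/1) = 1 + 1/2 = 3/2
2 + 1/(3/2) = 2 + 2/3 = 8/3
1 + 1/(8/3) = 1 + 3/8 = 11/8
2 + 1/(11/8) = 2 + 8/11 = 30/11
51 + 1/(30/11) = 51 + 11/30 = 1541/30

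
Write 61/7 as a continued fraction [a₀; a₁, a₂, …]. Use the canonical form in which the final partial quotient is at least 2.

61 = 8·7 + 5, so a_0 = 8
7 = 1·5 + 2, so a_1 = 1
5 = 2·2 + 1, so a_2 = 2
2 = 2·1 + 0, so a_3 = 2

[8; 1, 2, 2]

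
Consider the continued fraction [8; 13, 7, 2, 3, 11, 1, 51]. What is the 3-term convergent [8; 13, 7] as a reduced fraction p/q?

743/92

Start with 7.
13 + 1/(7/1) = 13 + 1/7 = 92/7
8 + 1/(92/7) = 8 + 7/92 = 743/92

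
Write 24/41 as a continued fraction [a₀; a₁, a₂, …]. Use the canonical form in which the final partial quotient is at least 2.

Run the Euclidean algorithm, recording each quotient:
24 ÷ 41 → quotient 0, remainder 24
41 ÷ 24 → quotient 1, remainder 17
24 ÷ 17 → quotient 1, remainder 7
17 ÷ 7 → quotient 2, remainder 3
7 ÷ 3 → quotient 2, remainder 1
3 ÷ 1 → quotient 3, remainder 0

[0; 1, 1, 2, 2, 3]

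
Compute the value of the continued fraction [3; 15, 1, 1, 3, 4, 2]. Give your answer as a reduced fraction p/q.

3196/1043

Starting at the tail and folding back:
Start with 2.
4 + 1/(2/1) = 4 + 1/2 = 9/2
3 + 1/(9/2) = 3 + 2/9 = 29/9
1 + 1/(29/9) = 1 + 9/29 = 38/29
1 + 1/(38/29) = 1 + 29/38 = 67/38
15 + 1/(67/38) = 15 + 38/67 = 1043/67
3 + 1/(1043/67) = 3 + 67/1043 = 3196/1043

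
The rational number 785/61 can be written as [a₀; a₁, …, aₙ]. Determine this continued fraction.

[12; 1, 6, 1, 1, 1, 2]

785 ÷ 61 → quotient 12, remainder 53
61 ÷ 53 → quotient 1, remainder 8
53 ÷ 8 → quotient 6, remainder 5
8 ÷ 5 → quotient 1, remainder 3
5 ÷ 3 → quotient 1, remainder 2
3 ÷ 2 → quotient 1, remainder 1
2 ÷ 1 → quotient 2, remainder 0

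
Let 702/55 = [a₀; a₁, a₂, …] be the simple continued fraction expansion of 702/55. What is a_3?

702 = 12·55 + 42, so a_0 = 12
55 = 1·42 + 13, so a_1 = 1
42 = 3·13 + 3, so a_2 = 3
13 = 4·3 + 1, so a_3 = 4

4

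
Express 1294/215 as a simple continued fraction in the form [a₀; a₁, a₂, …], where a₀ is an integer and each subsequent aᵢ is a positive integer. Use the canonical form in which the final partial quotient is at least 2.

1294 = 6·215 + 4, so a_0 = 6
215 = 53·4 + 3, so a_1 = 53
4 = 1·3 + 1, so a_2 = 1
3 = 3·1 + 0, so a_3 = 3

[6; 53, 1, 3]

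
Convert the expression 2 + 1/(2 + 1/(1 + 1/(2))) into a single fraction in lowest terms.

Use the convergent recurrence hₖ = aₖ·hₖ₋₁ + hₖ₋₂ (and likewise for the denominators kₖ):
a_0 = 2: 2/1
a_1 = 2: 5/2
a_2 = 1: 7/3
a_3 = 2: 19/8

19/8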